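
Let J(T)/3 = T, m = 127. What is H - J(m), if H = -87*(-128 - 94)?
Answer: 18933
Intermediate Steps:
J(T) = 3*T
H = 19314 (H = -87*(-222) = 19314)
H - J(m) = 19314 - 3*127 = 19314 - 1*381 = 19314 - 381 = 18933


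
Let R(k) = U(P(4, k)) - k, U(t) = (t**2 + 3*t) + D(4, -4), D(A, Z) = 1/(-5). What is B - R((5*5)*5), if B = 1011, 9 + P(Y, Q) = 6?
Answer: 5681/5 ≈ 1136.2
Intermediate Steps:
P(Y, Q) = -3 (P(Y, Q) = -9 + 6 = -3)
D(A, Z) = -1/5
U(t) = -1/5 + t**2 + 3*t (U(t) = (t**2 + 3*t) - 1/5 = -1/5 + t**2 + 3*t)
R(k) = -1/5 - k (R(k) = (-1/5 + (-3)**2 + 3*(-3)) - k = (-1/5 + 9 - 9) - k = -1/5 - k)
B - R((5*5)*5) = 1011 - (-1/5 - 5*5*5) = 1011 - (-1/5 - 25*5) = 1011 - (-1/5 - 1*125) = 1011 - (-1/5 - 125) = 1011 - 1*(-626/5) = 1011 + 626/5 = 5681/5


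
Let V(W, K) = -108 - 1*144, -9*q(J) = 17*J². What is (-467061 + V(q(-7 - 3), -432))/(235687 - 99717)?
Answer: -467313/135970 ≈ -3.4369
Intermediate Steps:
q(J) = -17*J²/9
V(W, K) = -252 (V(W, K) = -108 - 144 = -252)
(-467061 + V(q(-7 - 3), -432))/(235687 - 99717) = (-467061 - 252)/(235687 - 99717) = -467313/135970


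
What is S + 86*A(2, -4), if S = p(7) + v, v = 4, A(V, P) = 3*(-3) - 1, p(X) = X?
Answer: -849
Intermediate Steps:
A(V, P) = -10 (A(V, P) = -9 - 1 = -10)
S = 11 (S = 7 + 4 = 11)
S + 86*A(2, -4) = 11 + 86*(-10) = 11 - 860 = -849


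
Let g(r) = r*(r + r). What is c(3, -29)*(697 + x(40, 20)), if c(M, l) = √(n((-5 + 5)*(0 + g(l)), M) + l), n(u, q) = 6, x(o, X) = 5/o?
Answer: 5577*I*√23/8 ≈ 3343.3*I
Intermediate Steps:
g(r) = 2*r² (g(r) = r*(2*r) = 2*r²)
c(M, l) = √(6 + l)
c(3, -29)*(697 + x(40, 20)) = √(6 - 29)*(697 + 5/40) = √(-23)*(697 + 5*(1/40)) = (I*√23)*(697 + ⅛) = (I*√23)*(5577/8) = 5577*I*√23/8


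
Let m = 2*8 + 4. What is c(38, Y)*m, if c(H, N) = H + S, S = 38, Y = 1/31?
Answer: 1520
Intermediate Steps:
Y = 1/31 ≈ 0.032258
c(H, N) = 38 + H (c(H, N) = H + 38 = 38 + H)
m = 20 (m = 16 + 4 = 20)
c(38, Y)*m = (38 + 38)*20 = 76*20 = 1520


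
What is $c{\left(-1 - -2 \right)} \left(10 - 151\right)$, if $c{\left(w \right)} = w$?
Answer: $-141$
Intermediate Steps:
$c{\left(-1 - -2 \right)} \left(10 - 151\right) = \left(-1 - -2\right) \left(10 - 151\right) = \left(-1 + 2\right) \left(-141\right) = 1 \left(-141\right) = -141$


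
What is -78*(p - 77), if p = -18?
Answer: 7410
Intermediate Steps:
-78*(p - 77) = -78*(-18 - 77) = -78*(-95) = 7410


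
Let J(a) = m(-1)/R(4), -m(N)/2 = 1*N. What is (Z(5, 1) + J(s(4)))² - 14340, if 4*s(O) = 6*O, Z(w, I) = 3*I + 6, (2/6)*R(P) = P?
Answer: -513215/36 ≈ -14256.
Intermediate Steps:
R(P) = 3*P
m(N) = -2*N
Z(w, I) = 6 + 3*I
s(O) = 3*O/2 (s(O) = (6*O)/4 = 3*O/2)
J(a) = ⅙ (J(a) = (-2*(-1))/((3*4)) = 2/12 = 2*(1/12) = ⅙)
(Z(5, 1) + J(s(4)))² - 14340 = ((6 + 3*1) + ⅙)² - 14340 = ((6 + 3) + ⅙)² - 14340 = (9 + ⅙)² - 14340 = (55/6)² - 14340 = 3025/36 - 14340 = -513215/36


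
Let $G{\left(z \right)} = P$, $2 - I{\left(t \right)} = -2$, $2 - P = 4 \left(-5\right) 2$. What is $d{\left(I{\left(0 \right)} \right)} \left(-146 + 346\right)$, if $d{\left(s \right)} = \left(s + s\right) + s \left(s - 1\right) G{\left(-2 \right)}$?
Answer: $102400$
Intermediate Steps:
$P = 42$ ($P = 2 - 4 \left(-5\right) 2 = 2 - \left(-20\right) 2 = 2 - -40 = 2 + 40 = 42$)
$I{\left(t \right)} = 4$ ($I{\left(t \right)} = 2 - -2 = 2 + 2 = 4$)
$G{\left(z \right)} = 42$
$d{\left(s \right)} = 2 s + 42 s \left(-1 + s\right)$ ($d{\left(s \right)} = \left(s + s\right) + s \left(s - 1\right) 42 = 2 s + s \left(-1 + s\right) 42 = 2 s + 42 s \left(-1 + s\right)$)
$d{\left(I{\left(0 \right)} \right)} \left(-146 + 346\right) = 2 \cdot 4 \left(-20 + 21 \cdot 4\right) \left(-146 + 346\right) = 2 \cdot 4 \left(-20 + 84\right) 200 = 2 \cdot 4 \cdot 64 \cdot 200 = 512 \cdot 200 = 102400$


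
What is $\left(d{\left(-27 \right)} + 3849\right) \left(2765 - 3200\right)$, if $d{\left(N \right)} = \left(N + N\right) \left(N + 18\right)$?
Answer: $-1885725$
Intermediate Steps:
$d{\left(N \right)} = 2 N \left(18 + N\right)$
$\left(d{\left(-27 \right)} + 3849\right) \left(2765 - 3200\right) = \left(2 \left(-27\right) \left(18 - 27\right) + 3849\right) \left(2765 - 3200\right) = \left(2 \left(-27\right) \left(-9\right) + 3849\right) \left(-435\right) = \left(486 + 3849\right) \left(-435\right) = 4335 \left(-435\right) = -1885725$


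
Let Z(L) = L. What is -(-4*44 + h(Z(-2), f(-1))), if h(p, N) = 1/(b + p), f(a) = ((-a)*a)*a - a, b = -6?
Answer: 1409/8 ≈ 176.13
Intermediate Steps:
f(a) = -a - a³ (f(a) = (-a²)*a - a = -a³ - a = -a - a³)
h(p, N) = 1/(-6 + p)
-(-4*44 + h(Z(-2), f(-1))) = -(-4*44 + 1/(-6 - 2)) = -(-176 + 1/(-8)) = -(-176 - ⅛) = -1*(-1409/8) = 1409/8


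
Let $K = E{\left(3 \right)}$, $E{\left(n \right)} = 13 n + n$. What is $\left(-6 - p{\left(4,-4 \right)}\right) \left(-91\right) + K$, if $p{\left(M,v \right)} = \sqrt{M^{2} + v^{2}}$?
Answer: $588 + 364 \sqrt{2} \approx 1102.8$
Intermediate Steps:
$E{\left(n \right)} = 14 n$
$K = 42$ ($K = 14 \cdot 3 = 42$)
$\left(-6 - p{\left(4,-4 \right)}\right) \left(-91\right) + K = \left(-6 - \sqrt{4^{2} + \left(-4\right)^{2}}\right) \left(-91\right) + 42 = \left(-6 - \sqrt{16 + 16}\right) \left(-91\right) + 42 = \left(-6 - \sqrt{32}\right) \left(-91\right) + 42 = \left(-6 - 4 \sqrt{2}\right) \left(-91\right) + 42 = \left(546 + 364 \sqrt{2}\right) + 42 = 588 + 364 \sqrt{2}$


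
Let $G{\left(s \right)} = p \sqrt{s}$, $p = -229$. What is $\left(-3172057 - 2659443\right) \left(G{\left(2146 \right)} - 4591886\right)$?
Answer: $26777583209000 + 1335413500 \sqrt{2146} \approx 2.6839 \cdot 10^{13}$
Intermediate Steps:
$G{\left(s \right)} = - 229 \sqrt{s}$
$\left(-3172057 - 2659443\right) \left(G{\left(2146 \right)} - 4591886\right) = \left(-3172057 - 2659443\right) \left(- 229 \sqrt{2146} - 4591886\right) = - 5831500 \left(-4591886 - 229 \sqrt{2146}\right) = 26777583209000 + 1335413500 \sqrt{2146}$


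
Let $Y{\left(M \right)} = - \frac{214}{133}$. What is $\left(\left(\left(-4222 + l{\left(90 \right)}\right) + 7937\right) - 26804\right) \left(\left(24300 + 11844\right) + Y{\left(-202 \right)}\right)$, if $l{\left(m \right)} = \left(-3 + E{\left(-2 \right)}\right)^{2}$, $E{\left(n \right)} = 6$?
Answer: $- \frac{110944129040}{133} \approx -8.3417 \cdot 10^{8}$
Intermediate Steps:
$Y{\left(M \right)} = - \frac{214}{133}$ ($Y{\left(M \right)} = \left(-214\right) \frac{1}{133} = - \frac{214}{133}$)
$l{\left(m \right)} = 9$ ($l{\left(m \right)} = \left(-3 + 6\right)^{2} = 3^{2} = 9$)
$\left(\left(\left(-4222 + l{\left(90 \right)}\right) + 7937\right) - 26804\right) \left(\left(24300 + 11844\right) + Y{\left(-202 \right)}\right) = \left(\left(\left(-4222 + 9\right) + 7937\right) - 26804\right) \left(\left(24300 + 11844\right) - \frac{214}{133}\right) = \left(\left(-4213 + 7937\right) - 26804\right) \left(36144 - \frac{214}{133}\right) = \left(3724 - 26804\right) \frac{4806938}{133} = \left(-23080\right) \frac{4806938}{133} = - \frac{110944129040}{133}$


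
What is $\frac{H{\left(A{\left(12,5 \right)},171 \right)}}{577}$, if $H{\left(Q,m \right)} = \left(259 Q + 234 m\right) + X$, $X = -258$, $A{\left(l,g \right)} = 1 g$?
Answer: $\frac{41051}{577} \approx 71.146$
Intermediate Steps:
$A{\left(l,g \right)} = g$
$H{\left(Q,m \right)} = -258 + 234 m + 259 Q$ ($H{\left(Q,m \right)} = \left(259 Q + 234 m\right) - 258 = \left(234 m + 259 Q\right) - 258 = -258 + 234 m + 259 Q$)
$\frac{H{\left(A{\left(12,5 \right)},171 \right)}}{577} = \frac{-258 + 234 \cdot 171 + 259 \cdot 5}{577} = \left(-258 + 40014 + 1295\right) \frac{1}{577} = 41051 \cdot \frac{1}{577} = \frac{41051}{577}$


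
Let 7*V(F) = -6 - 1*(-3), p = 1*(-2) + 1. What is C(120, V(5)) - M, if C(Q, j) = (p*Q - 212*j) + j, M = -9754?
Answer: 68071/7 ≈ 9724.4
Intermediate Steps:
p = -1 (p = -2 + 1 = -1)
V(F) = -3/7 (V(F) = (-6 - 1*(-3))/7 = (-6 + 3)/7 = (1/7)*(-3) = -3/7)
C(Q, j) = -Q - 211*j (C(Q, j) = (-Q - 212*j) + j = -Q - 211*j)
C(120, V(5)) - M = (-1*120 - 211*(-3/7)) - 1*(-9754) = (-120 + 633/7) + 9754 = -207/7 + 9754 = 68071/7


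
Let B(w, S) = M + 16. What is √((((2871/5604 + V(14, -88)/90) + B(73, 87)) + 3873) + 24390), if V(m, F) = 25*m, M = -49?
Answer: √221674043651/2802 ≈ 168.03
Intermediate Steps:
B(w, S) = -33 (B(w, S) = -49 + 16 = -33)
√((((2871/5604 + V(14, -88)/90) + B(73, 87)) + 3873) + 24390) = √((((2871/5604 + (25*14)/90) - 33) + 3873) + 24390) = √((((2871*(1/5604) + 350*(1/90)) - 33) + 3873) + 24390) = √((((957/1868 + 35/9) - 33) + 3873) + 24390) = √(((73993/16812 - 33) + 3873) + 24390) = √((-480803/16812 + 3873) + 24390) = √(64632073/16812 + 24390) = √(474676753/16812) = √221674043651/2802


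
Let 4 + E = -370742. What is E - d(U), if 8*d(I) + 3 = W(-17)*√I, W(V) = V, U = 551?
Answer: -2965965/8 + 17*√551/8 ≈ -3.7070e+5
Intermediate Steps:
E = -370746 (E = -4 - 370742 = -370746)
d(I) = -3/8 - 17*√I/8 (d(I) = -3/8 + (-17*√I)/8 = -3/8 - 17*√I/8)
E - d(U) = -370746 - (-3/8 - 17*√551/8) = -370746 + (3/8 + 17*√551/8) = -2965965/8 + 17*√551/8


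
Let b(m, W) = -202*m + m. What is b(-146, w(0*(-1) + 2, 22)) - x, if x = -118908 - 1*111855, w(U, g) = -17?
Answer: 260109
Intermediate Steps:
b(m, W) = -201*m
x = -230763 (x = -118908 - 111855 = -230763)
b(-146, w(0*(-1) + 2, 22)) - x = -201*(-146) - 1*(-230763) = 29346 + 230763 = 260109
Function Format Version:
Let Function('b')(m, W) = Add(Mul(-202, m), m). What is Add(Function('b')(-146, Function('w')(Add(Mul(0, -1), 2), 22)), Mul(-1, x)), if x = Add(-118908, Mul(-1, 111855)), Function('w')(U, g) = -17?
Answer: 260109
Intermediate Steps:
Function('b')(m, W) = Mul(-201, m)
x = -230763 (x = Add(-118908, -111855) = -230763)
Add(Function('b')(-146, Function('w')(Add(Mul(0, -1), 2), 22)), Mul(-1, x)) = Add(Mul(-201, -146), Mul(-1, -230763)) = Add(29346, 230763) = 260109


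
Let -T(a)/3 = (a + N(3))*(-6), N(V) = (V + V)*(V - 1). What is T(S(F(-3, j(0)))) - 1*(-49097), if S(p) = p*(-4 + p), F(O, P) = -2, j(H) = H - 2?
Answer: 49529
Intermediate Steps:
j(H) = -2 + H
N(V) = 2*V*(-1 + V) (N(V) = (2*V)*(-1 + V) = 2*V*(-1 + V))
T(a) = 216 + 18*a (T(a) = -3*(a + 2*3*(-1 + 3))*(-6) = -3*(a + 2*3*2)*(-6) = -3*(a + 12)*(-6) = -3*(12 + a)*(-6) = -3*(-72 - 6*a) = 216 + 18*a)
T(S(F(-3, j(0)))) - 1*(-49097) = (216 + 18*(-2*(-4 - 2))) - 1*(-49097) = (216 + 18*(-2*(-6))) + 49097 = (216 + 18*12) + 49097 = (216 + 216) + 49097 = 432 + 49097 = 49529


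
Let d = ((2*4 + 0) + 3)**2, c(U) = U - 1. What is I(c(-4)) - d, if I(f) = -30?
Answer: -151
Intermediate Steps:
c(U) = -1 + U
d = 121 (d = ((8 + 0) + 3)**2 = (8 + 3)**2 = 11**2 = 121)
I(c(-4)) - d = -30 - 1*121 = -30 - 121 = -151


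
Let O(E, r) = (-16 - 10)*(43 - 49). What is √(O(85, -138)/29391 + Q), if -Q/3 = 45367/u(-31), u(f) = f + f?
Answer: √809916546921494/607414 ≈ 46.853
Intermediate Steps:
u(f) = 2*f
O(E, r) = 156 (O(E, r) = -26*(-6) = 156)
Q = 136101/62 (Q = -136101/(2*(-31)) = -136101/(-62) = -136101*(-1)/62 = -3*(-45367/62) = 136101/62 ≈ 2195.2)
√(O(85, -138)/29391 + Q) = √(156/29391 + 136101/62) = √(156*(1/29391) + 136101/62) = √(52/9797 + 136101/62) = √(1333384721/607414) = √809916546921494/607414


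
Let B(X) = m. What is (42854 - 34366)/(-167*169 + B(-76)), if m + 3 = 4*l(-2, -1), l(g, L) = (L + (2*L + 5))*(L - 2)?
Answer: -4244/14125 ≈ -0.30046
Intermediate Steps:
l(g, L) = (-2 + L)*(5 + 3*L) (l(g, L) = (L + (5 + 2*L))*(-2 + L) = (5 + 3*L)*(-2 + L) = (-2 + L)*(5 + 3*L))
m = -27 (m = -3 + 4*(-10 - 1*(-1) + 3*(-1)²) = -3 + 4*(-10 + 1 + 3*1) = -3 + 4*(-10 + 1 + 3) = -3 + 4*(-6) = -3 - 24 = -27)
B(X) = -27
(42854 - 34366)/(-167*169 + B(-76)) = (42854 - 34366)/(-167*169 - 27) = 8488/(-28223 - 27) = 8488/(-28250) = 8488*(-1/28250) = -4244/14125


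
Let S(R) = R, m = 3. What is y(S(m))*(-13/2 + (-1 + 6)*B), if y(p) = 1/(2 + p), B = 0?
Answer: -13/10 ≈ -1.3000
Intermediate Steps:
y(S(m))*(-13/2 + (-1 + 6)*B) = (-13/2 + (-1 + 6)*0)/(2 + 3) = (-13*1/2 + 5*0)/5 = (-13/2 + 0)/5 = (1/5)*(-13/2) = -13/10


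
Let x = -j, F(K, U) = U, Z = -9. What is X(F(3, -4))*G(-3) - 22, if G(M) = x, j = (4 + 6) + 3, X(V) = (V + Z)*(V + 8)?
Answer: 654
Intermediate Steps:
X(V) = (-9 + V)*(8 + V) (X(V) = (V - 9)*(V + 8) = (-9 + V)*(8 + V))
j = 13 (j = 10 + 3 = 13)
x = -13 (x = -1*13 = -13)
G(M) = -13
X(F(3, -4))*G(-3) - 22 = (-72 + (-4)² - 1*(-4))*(-13) - 22 = (-72 + 16 + 4)*(-13) - 22 = -52*(-13) - 22 = 676 - 22 = 654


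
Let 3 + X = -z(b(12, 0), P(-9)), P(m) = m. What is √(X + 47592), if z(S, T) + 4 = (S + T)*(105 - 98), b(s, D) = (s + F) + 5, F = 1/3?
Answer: 2*√106953/3 ≈ 218.02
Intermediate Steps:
F = ⅓ (F = 1*(⅓) = ⅓ ≈ 0.33333)
b(s, D) = 16/3 + s (b(s, D) = (s + ⅓) + 5 = (⅓ + s) + 5 = 16/3 + s)
z(S, T) = -4 + 7*S + 7*T (z(S, T) = -4 + (S + T)*(105 - 98) = -4 + (S + T)*7 = -4 + (7*S + 7*T) = -4 + 7*S + 7*T)
X = -172/3 (X = -3 - (-4 + 7*(16/3 + 12) + 7*(-9)) = -3 - (-4 + 7*(52/3) - 63) = -3 - (-4 + 364/3 - 63) = -3 - 1*163/3 = -3 - 163/3 = -172/3 ≈ -57.333)
√(X + 47592) = √(-172/3 + 47592) = √(142604/3) = 2*√106953/3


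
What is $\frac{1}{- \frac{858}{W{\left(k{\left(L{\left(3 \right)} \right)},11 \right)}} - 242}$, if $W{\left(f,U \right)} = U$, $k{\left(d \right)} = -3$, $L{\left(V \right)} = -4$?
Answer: $- \frac{1}{320} \approx -0.003125$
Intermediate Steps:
$\frac{1}{- \frac{858}{W{\left(k{\left(L{\left(3 \right)} \right)},11 \right)}} - 242} = \frac{1}{- \frac{858}{11} - 242} = \frac{1}{\left(-858\right) \frac{1}{11} - 242} = \frac{1}{-78 - 242} = \frac{1}{-320} = - \frac{1}{320}$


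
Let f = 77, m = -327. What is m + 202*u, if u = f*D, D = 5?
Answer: 77443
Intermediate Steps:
u = 385 (u = 77*5 = 385)
m + 202*u = -327 + 202*385 = -327 + 77770 = 77443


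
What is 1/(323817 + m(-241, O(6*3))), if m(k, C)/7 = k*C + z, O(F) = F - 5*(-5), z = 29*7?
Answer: 1/252697 ≈ 3.9573e-6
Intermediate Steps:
z = 203
O(F) = 25 + F (O(F) = F + 25 = 25 + F)
m(k, C) = 1421 + 7*C*k (m(k, C) = 7*(k*C + 203) = 7*(C*k + 203) = 7*(203 + C*k) = 1421 + 7*C*k)
1/(323817 + m(-241, O(6*3))) = 1/(323817 + (1421 + 7*(25 + 6*3)*(-241))) = 1/(323817 + (1421 + 7*(25 + 18)*(-241))) = 1/(323817 + (1421 + 7*43*(-241))) = 1/(323817 + (1421 - 72541)) = 1/(323817 - 71120) = 1/252697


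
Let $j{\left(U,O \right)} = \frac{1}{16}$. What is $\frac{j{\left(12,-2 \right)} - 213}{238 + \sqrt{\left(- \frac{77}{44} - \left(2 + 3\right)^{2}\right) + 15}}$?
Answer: $- \frac{405433}{453246} + \frac{3407 i \sqrt{47}}{1812984} \approx -0.89451 + 0.012883 i$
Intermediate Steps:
$j{\left(U,O \right)} = \frac{1}{16}$
$\frac{j{\left(12,-2 \right)} - 213}{238 + \sqrt{\left(- \frac{77}{44} - \left(2 + 3\right)^{2}\right) + 15}} = \frac{\frac{1}{16} - 213}{238 + \sqrt{\left(- \frac{77}{44} - \left(2 + 3\right)^{2}\right) + 15}} = - \frac{3407}{16 \left(238 + \sqrt{\left(\left(-77\right) \frac{1}{44} - 5^{2}\right) + 15}\right)} = - \frac{3407}{16 \left(238 + \sqrt{\left(- \frac{7}{4} - 25\right) + 15}\right)} = - \frac{3407}{16 \left(238 + \sqrt{- \frac{107}{4} + 15}\right)} = - \frac{3407}{16 \left(238 + \sqrt{- \frac{47}{4}}\right)} = - \frac{3407}{16 \left(238 + \frac{i \sqrt{47}}{2}\right)}$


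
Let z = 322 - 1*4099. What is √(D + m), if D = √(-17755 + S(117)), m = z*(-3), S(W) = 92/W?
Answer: √(17234451 + 39*I*√27004159)/39 ≈ 106.45 + 0.62586*I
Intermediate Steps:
z = -3777 (z = 322 - 4099 = -3777)
m = 11331 (m = -3777*(-3) = 11331)
D = I*√27004159/39 (D = √(-17755 + 92/117) = √(-2077243/117) = I*√27004159/39 ≈ 133.24*I)
√(D + m) = √(I*√27004159/39 + 11331) = √(11331 + I*√27004159/39)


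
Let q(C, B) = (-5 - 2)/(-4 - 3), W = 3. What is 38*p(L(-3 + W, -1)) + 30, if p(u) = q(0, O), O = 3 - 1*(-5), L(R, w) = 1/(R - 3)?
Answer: 68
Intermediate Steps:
L(R, w) = 1/(-3 + R)
O = 8 (O = 3 + 5 = 8)
q(C, B) = 1 (q(C, B) = -7/(-7) = -7*(-⅐) = 1)
p(u) = 1
38*p(L(-3 + W, -1)) + 30 = 38*1 + 30 = 38 + 30 = 68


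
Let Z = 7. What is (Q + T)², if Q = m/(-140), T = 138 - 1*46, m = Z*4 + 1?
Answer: 165148201/19600 ≈ 8425.9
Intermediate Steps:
m = 29 (m = 7*4 + 1 = 28 + 1 = 29)
T = 92 (T = 138 - 46 = 92)
Q = -29/140 (Q = 29/(-140) = 29*(-1/140) = -29/140 ≈ -0.20714)
(Q + T)² = (-29/140 + 92)² = (12851/140)² = 165148201/19600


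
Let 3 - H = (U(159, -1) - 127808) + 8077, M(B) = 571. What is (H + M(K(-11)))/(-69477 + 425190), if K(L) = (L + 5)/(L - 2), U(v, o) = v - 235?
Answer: 40127/118571 ≈ 0.33842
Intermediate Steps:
U(v, o) = -235 + v
K(L) = (5 + L)/(-2 + L)
H = 119810 (H = 3 - (((-235 + 159) - 127808) + 8077) = 3 - ((-76 - 127808) + 8077) = 3 - (-127884 + 8077) = 3 - 1*(-119807) = 3 + 119807 = 119810)
(H + M(K(-11)))/(-69477 + 425190) = (119810 + 571)/(-69477 + 425190) = 120381/355713 = 120381*(1/355713) = 40127/118571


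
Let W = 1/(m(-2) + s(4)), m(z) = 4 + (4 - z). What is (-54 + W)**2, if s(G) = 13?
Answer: 1540081/529 ≈ 2911.3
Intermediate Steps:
m(z) = 8 - z
W = 1/23 (W = 1/((8 - 1*(-2)) + 13) = 1/((8 + 2) + 13) = 1/(10 + 13) = 1/23 ≈ 0.043478)
(-54 + W)**2 = (-54 + 1/23)**2 = (-1241/23)**2 = 1540081/529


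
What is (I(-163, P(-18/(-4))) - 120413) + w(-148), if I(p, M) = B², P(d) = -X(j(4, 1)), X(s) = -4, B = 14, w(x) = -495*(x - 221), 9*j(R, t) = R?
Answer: 62438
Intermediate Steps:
j(R, t) = R/9
w(x) = 109395 - 495*x (w(x) = -495*(-221 + x) = 109395 - 495*x)
P(d) = 4 (P(d) = -1*(-4) = 4)
I(p, M) = 196 (I(p, M) = 14² = 196)
(I(-163, P(-18/(-4))) - 120413) + w(-148) = (196 - 120413) + (109395 - 495*(-148)) = -120217 + (109395 + 73260) = -120217 + 182655 = 62438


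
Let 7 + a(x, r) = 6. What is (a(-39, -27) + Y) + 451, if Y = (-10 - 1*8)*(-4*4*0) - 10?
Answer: 440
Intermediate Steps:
a(x, r) = -1 (a(x, r) = -7 + 6 = -1)
Y = -10 (Y = (-10 - 8)*(-16*0) - 10 = -18*0 - 10 = 0 - 10 = -10)
(a(-39, -27) + Y) + 451 = (-1 - 10) + 451 = -11 + 451 = 440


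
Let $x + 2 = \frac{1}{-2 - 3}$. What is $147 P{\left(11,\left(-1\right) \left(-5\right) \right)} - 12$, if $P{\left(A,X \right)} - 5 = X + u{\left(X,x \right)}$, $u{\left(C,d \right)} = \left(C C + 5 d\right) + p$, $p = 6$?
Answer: $4398$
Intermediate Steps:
$x = - \frac{11}{5}$ ($x = -2 + \frac{1}{-2 - 3} = -2 + \frac{1}{-5} = -2 - \frac{1}{5} = - \frac{11}{5} \approx -2.2$)
$u{\left(C,d \right)} = 6 + C^{2} + 5 d$ ($u{\left(C,d \right)} = \left(C C + 5 d\right) + 6 = \left(C^{2} + 5 d\right) + 6 = 6 + C^{2} + 5 d$)
$P{\left(A,X \right)} = X + X^{2}$ ($P{\left(A,X \right)} = 5 + \left(X + \left(6 + X^{2} + 5 \left(- \frac{11}{5}\right)\right)\right) = 5 + \left(X + \left(6 + X^{2} - 11\right)\right) = 5 + \left(X + \left(-5 + X^{2}\right)\right) = 5 + \left(-5 + X + X^{2}\right) = X + X^{2}$)
$147 P{\left(11,\left(-1\right) \left(-5\right) \right)} - 12 = 147 \left(-1\right) \left(-5\right) \left(1 - -5\right) - 12 = 147 \cdot 5 \left(1 + 5\right) - 12 = 147 \cdot 5 \cdot 6 - 12 = 147 \cdot 30 - 12 = 4410 - 12 = 4398$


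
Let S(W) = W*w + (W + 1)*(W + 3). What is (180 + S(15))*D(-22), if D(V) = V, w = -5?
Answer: -8646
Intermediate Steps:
S(W) = -5*W + (1 + W)*(3 + W) (S(W) = W*(-5) + (W + 1)*(W + 3) = -5*W + (1 + W)*(3 + W))
(180 + S(15))*D(-22) = (180 + (3 + 15**2 - 1*15))*(-22) = (180 + (3 + 225 - 15))*(-22) = (180 + 213)*(-22) = 393*(-22) = -8646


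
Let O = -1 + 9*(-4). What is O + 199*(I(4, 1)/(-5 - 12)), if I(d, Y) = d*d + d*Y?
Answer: -4609/17 ≈ -271.12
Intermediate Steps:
I(d, Y) = d² + Y*d
O = -37 (O = -1 - 36 = -37)
O + 199*(I(4, 1)/(-5 - 12)) = -37 + 199*((4*(1 + 4))/(-5 - 12)) = -37 + 199*((4*5)/(-17)) = -37 + 199*(20*(-1/17)) = -37 + 199*(-20/17) = -37 - 3980/17 = -4609/17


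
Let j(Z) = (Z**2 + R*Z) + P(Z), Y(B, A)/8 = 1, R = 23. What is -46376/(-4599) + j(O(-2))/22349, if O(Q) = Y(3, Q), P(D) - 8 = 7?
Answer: 1037666761/102783051 ≈ 10.096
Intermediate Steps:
P(D) = 15 (P(D) = 8 + 7 = 15)
Y(B, A) = 8 (Y(B, A) = 8*1 = 8)
O(Q) = 8
j(Z) = 15 + Z**2 + 23*Z (j(Z) = (Z**2 + 23*Z) + 15 = 15 + Z**2 + 23*Z)
-46376/(-4599) + j(O(-2))/22349 = -46376/(-4599) + (15 + 8**2 + 23*8)/22349 = -46376*(-1/4599) + (15 + 64 + 184)*(1/22349) = 46376/4599 + 263*(1/22349) = 46376/4599 + 263/22349 = 1037666761/102783051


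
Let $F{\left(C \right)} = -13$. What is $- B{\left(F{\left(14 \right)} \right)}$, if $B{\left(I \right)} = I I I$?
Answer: $2197$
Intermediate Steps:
$B{\left(I \right)} = I^{3}$ ($B{\left(I \right)} = I^{2} I = I^{3}$)
$- B{\left(F{\left(14 \right)} \right)} = - \left(-13\right)^{3} = \left(-1\right) \left(-2197\right) = 2197$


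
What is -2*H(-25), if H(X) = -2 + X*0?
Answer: 4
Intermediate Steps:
H(X) = -2 (H(X) = -2 + 0 = -2)
-2*H(-25) = -2*(-2) = 4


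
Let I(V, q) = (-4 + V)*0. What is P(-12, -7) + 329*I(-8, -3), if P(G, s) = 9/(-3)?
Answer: -3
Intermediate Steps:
P(G, s) = -3 (P(G, s) = 9*(-⅓) = -3)
I(V, q) = 0
P(-12, -7) + 329*I(-8, -3) = -3 + 329*0 = -3 + 0 = -3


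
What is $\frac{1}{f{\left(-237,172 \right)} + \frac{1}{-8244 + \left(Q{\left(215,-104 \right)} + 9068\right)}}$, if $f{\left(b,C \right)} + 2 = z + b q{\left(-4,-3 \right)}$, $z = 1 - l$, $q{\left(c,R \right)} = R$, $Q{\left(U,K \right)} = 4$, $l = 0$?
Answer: $\frac{828}{587881} \approx 0.0014084$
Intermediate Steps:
$z = 1$ ($z = 1 - 0 = 1 + 0 = 1$)
$f{\left(b,C \right)} = -1 - 3 b$ ($f{\left(b,C \right)} = -2 + \left(1 + b \left(-3\right)\right) = -2 - \left(-1 + 3 b\right) = -1 - 3 b$)
$\frac{1}{f{\left(-237,172 \right)} + \frac{1}{-8244 + \left(Q{\left(215,-104 \right)} + 9068\right)}} = \frac{1}{\left(-1 - -711\right) + \frac{1}{-8244 + \left(4 + 9068\right)}} = \frac{1}{\left(-1 + 711\right) + \frac{1}{-8244 + 9072}} = \frac{1}{710 + \frac{1}{828}} = \frac{1}{\frac{587881}{828}} = \frac{828}{587881}$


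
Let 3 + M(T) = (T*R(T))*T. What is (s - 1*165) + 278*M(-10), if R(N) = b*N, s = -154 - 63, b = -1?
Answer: 276784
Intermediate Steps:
s = -217
R(N) = -N
M(T) = -3 - T³ (M(T) = -3 + (T*(-T))*T = -3 + (-T²)*T = -3 - T³)
(s - 1*165) + 278*M(-10) = (-217 - 1*165) + 278*(-3 - 1*(-10)³) = (-217 - 165) + 278*(-3 - 1*(-1000)) = -382 + 278*(-3 + 1000) = -382 + 278*997 = -382 + 277166 = 276784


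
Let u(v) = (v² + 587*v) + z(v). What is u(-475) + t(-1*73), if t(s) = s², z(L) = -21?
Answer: -47892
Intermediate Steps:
u(v) = -21 + v² + 587*v (u(v) = (v² + 587*v) - 21 = -21 + v² + 587*v)
u(-475) + t(-1*73) = (-21 + (-475)² + 587*(-475)) + (-1*73)² = (-21 + 225625 - 278825) + (-73)² = -53221 + 5329 = -47892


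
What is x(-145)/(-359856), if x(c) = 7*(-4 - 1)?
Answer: 5/51408 ≈ 9.7261e-5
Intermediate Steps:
x(c) = -35 (x(c) = 7*(-5) = -35)
x(-145)/(-359856) = -35/(-359856) = -35*(-1/359856) = 5/51408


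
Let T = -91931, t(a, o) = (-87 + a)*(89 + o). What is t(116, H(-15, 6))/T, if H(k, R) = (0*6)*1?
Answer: -2581/91931 ≈ -0.028075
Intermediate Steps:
H(k, R) = 0 (H(k, R) = 0*1 = 0)
t(116, H(-15, 6))/T = (-7743 - 87*0 + 89*116 + 116*0)/(-91931) = (-7743 + 0 + 10324 + 0)*(-1/91931) = 2581*(-1/91931) = -2581/91931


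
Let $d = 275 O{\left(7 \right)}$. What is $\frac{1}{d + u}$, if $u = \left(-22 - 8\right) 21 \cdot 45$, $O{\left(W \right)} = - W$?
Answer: $- \frac{1}{30275} \approx -3.3031 \cdot 10^{-5}$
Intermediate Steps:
$u = -28350$ ($u = \left(-30\right) 21 \cdot 45 = \left(-630\right) 45 = -28350$)
$d = -1925$ ($d = 275 \left(\left(-1\right) 7\right) = 275 \left(-7\right) = -1925$)
$\frac{1}{d + u} = \frac{1}{-1925 - 28350} = \frac{1}{-30275} = - \frac{1}{30275}$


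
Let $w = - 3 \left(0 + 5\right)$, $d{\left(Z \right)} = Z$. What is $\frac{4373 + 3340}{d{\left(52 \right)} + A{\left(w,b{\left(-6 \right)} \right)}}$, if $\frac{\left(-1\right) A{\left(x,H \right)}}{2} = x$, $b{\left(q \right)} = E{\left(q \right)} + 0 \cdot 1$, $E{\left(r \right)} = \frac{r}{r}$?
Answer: $\frac{7713}{82} \approx 94.061$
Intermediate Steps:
$E{\left(r \right)} = 1$
$b{\left(q \right)} = 1$ ($b{\left(q \right)} = 1 + 0 \cdot 1 = 1 + 0 = 1$)
$w = -15$ ($w = \left(-3\right) 5 = -15$)
$A{\left(x,H \right)} = - 2 x$
$\frac{4373 + 3340}{d{\left(52 \right)} + A{\left(w,b{\left(-6 \right)} \right)}} = \frac{4373 + 3340}{52 - -30} = \frac{7713}{52 + 30} = \frac{7713}{82}$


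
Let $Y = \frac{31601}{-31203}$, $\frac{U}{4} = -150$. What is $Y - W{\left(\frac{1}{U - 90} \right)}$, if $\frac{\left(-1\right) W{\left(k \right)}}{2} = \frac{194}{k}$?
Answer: $- \frac{8353698761}{31203} \approx -2.6772 \cdot 10^{5}$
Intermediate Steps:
$U = -600$ ($U = 4 \left(-150\right) = -600$)
$Y = - \frac{31601}{31203}$ ($Y = 31601 \left(- \frac{1}{31203}\right) = - \frac{31601}{31203} \approx -1.0128$)
$W{\left(k \right)} = - \frac{388}{k}$ ($W{\left(k \right)} = - 2 \frac{194}{k} = - \frac{388}{k}$)
$Y - W{\left(\frac{1}{U - 90} \right)} = - \frac{31601}{31203} - - \frac{388}{\frac{1}{-600 - 90}} = - \frac{31601}{31203} - - \frac{388}{\frac{1}{-690}} = - \frac{31601}{31203} - - \frac{388}{- \frac{1}{690}} = - \frac{31601}{31203} - \left(-388\right) \left(-690\right) = - \frac{31601}{31203} - 267720 = - \frac{8353698761}{31203}$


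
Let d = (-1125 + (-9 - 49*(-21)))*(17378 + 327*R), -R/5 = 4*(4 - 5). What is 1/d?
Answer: -1/2511390 ≈ -3.9819e-7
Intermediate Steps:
R = 20 (R = -20*(4 - 5) = -20*(-1) = -5*(-4) = 20)
d = -2511390 (d = (-1125 + (-9 - 49*(-21)))*(17378 + 327*20) = (-1125 + (-9 + 1029))*(17378 + 6540) = (-1125 + 1020)*23918 = -105*23918 = -2511390)
1/d = 1/(-2511390) = -1/2511390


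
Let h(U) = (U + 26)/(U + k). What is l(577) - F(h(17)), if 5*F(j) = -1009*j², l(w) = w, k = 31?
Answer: 8512681/11520 ≈ 738.95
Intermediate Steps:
h(U) = (26 + U)/(31 + U) (h(U) = (U + 26)/(U + 31) = (26 + U)/(31 + U))
F(j) = -1009*j²/5 (F(j) = (-1009*j²)/5 = -1009*j²/5)
l(577) - F(h(17)) = 577 - (-1009)*((26 + 17)/(31 + 17))²/5 = 577 - (-1009)*(43/48)²/5 = 577 - (-1009)*1849/(5*2304) = 577 - 1*(-1865641/11520) = 577 + 1865641/11520 = 8512681/11520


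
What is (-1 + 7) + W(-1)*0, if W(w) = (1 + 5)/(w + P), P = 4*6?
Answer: 6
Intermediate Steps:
P = 24
W(w) = 6/(24 + w) (W(w) = (1 + 5)/(w + 24) = 6/(24 + w))
(-1 + 7) + W(-1)*0 = (-1 + 7) + (6/(24 - 1))*0 = 6 + (6/23)*0 = 6 + 0 = 6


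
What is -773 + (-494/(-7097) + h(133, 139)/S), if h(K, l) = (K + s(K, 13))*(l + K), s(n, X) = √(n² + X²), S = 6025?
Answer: -32793318103/42759425 + 272*√17858/6025 ≈ -760.89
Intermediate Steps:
s(n, X) = √(X² + n²)
h(K, l) = (K + l)*(K + √(169 + K²)) (h(K, l) = (K + √(13² + K²))*(l + K) = (K + √(169 + K²))*(K + l) = (K + l)*(K + √(169 + K²)))
-773 + (-494/(-7097) + h(133, 139)/S) = -773 + (-494/(-7097) + (133² + 133*139 + 133*√(169 + 133²) + 139*√(169 + 133²))/6025) = -773 + (-494*(-1/7097) + (17689 + 18487 + 133*√(169 + 17689) + 139*√(169 + 17689))*(1/6025)) = -773 + (494/7097 + (17689 + 18487 + 133*√17858 + 139*√17858)*(1/6025)) = -773 + (494/7097 + (36176 + 272*√17858)*(1/6025)) = -773 + (494/7097 + (36176/6025 + 272*√17858/6025)) = -773 + (259717422/42759425 + 272*√17858/6025) = -32793318103/42759425 + 272*√17858/6025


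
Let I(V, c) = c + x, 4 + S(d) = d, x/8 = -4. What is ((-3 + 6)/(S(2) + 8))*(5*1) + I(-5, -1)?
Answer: -61/2 ≈ -30.500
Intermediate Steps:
x = -32 (x = 8*(-4) = -32)
S(d) = -4 + d
I(V, c) = -32 + c (I(V, c) = c - 32 = -32 + c)
((-3 + 6)/(S(2) + 8))*(5*1) + I(-5, -1) = ((-3 + 6)/((-4 + 2) + 8))*(5*1) + (-32 - 1) = (3/(-2 + 8))*5 - 33 = (3/6)*5 - 33 = (3*(⅙))*5 - 33 = (½)*5 - 33 = 5/2 - 33 = -61/2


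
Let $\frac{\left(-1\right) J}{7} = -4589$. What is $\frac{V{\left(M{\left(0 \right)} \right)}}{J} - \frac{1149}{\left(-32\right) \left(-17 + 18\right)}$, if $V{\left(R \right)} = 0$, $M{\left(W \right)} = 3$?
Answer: $\frac{1149}{32} \approx 35.906$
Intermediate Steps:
$J = 32123$ ($J = \left(-7\right) \left(-4589\right) = 32123$)
$\frac{V{\left(M{\left(0 \right)} \right)}}{J} - \frac{1149}{\left(-32\right) \left(-17 + 18\right)} = \frac{0}{32123} - \frac{1149}{\left(-32\right) \left(-17 + 18\right)} = 0 \cdot \frac{1}{32123} - \frac{1149}{\left(-32\right) 1} = 0 - \frac{1149}{-32} = 0 - - \frac{1149}{32} = 0 + \frac{1149}{32} = \frac{1149}{32}$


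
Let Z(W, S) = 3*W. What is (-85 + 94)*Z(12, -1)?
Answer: 324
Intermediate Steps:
(-85 + 94)*Z(12, -1) = (-85 + 94)*(3*12) = 9*36 = 324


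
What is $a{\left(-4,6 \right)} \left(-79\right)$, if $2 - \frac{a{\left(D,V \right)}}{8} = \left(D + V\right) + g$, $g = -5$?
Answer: $-3160$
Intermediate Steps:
$a{\left(D,V \right)} = 56 - 8 D - 8 V$ ($a{\left(D,V \right)} = 16 - 8 \left(\left(D + V\right) - 5\right) = 16 - 8 \left(-5 + D + V\right) = 16 - \left(-40 + 8 D + 8 V\right) = 56 - 8 D - 8 V$)
$a{\left(-4,6 \right)} \left(-79\right) = \left(56 - -32 - 48\right) \left(-79\right) = \left(56 + 32 - 48\right) \left(-79\right) = 40 \left(-79\right) = -3160$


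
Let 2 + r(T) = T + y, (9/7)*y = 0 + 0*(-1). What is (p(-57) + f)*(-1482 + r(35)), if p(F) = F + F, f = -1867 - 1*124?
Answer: 3050145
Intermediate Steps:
y = 0 (y = 7*(0 + 0*(-1))/9 = 7*(0 + 0)/9 = (7/9)*0 = 0)
f = -1991 (f = -1867 - 124 = -1991)
r(T) = -2 + T (r(T) = -2 + (T + 0) = -2 + T)
p(F) = 2*F
(p(-57) + f)*(-1482 + r(35)) = (2*(-57) - 1991)*(-1482 + (-2 + 35)) = (-114 - 1991)*(-1482 + 33) = -2105*(-1449) = 3050145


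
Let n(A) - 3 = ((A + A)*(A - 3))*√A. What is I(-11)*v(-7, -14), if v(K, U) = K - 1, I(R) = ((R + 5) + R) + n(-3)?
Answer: 112 - 288*I*√3 ≈ 112.0 - 498.83*I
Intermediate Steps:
n(A) = 3 + 2*A^(3/2)*(-3 + A) (n(A) = 3 + ((A + A)*(A - 3))*√A = 3 + ((2*A)*(-3 + A))*√A = 3 + (2*A*(-3 + A))*√A = 3 + 2*A^(3/2)*(-3 + A))
I(R) = 8 + 2*R + 36*I*√3 (I(R) = ((R + 5) + R) + (3 - (-18)*I*√3 + 2*(-3)^(5/2)) = ((5 + R) + R) + (3 - (-18)*I*√3 + 2*(9*I*√3)) = (5 + 2*R) + (3 + 18*I*√3 + 18*I*√3) = (5 + 2*R) + (3 + 36*I*√3) = 8 + 2*R + 36*I*√3)
v(K, U) = -1 + K
I(-11)*v(-7, -14) = (8 + 2*(-11) + 36*I*√3)*(-1 - 7) = (8 - 22 + 36*I*√3)*(-8) = (-14 + 36*I*√3)*(-8) = 112 - 288*I*√3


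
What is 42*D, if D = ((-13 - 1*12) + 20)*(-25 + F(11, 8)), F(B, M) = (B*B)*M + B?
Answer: -200340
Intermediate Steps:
F(B, M) = B + M*B² (F(B, M) = B²*M + B = M*B² + B = B + M*B²)
D = -4770 (D = ((-13 - 1*12) + 20)*(-25 + 11*(1 + 11*8)) = ((-13 - 12) + 20)*(-25 + 11*(1 + 88)) = (-25 + 20)*(-25 + 11*89) = -5*(-25 + 979) = -5*954 = -4770)
42*D = 42*(-4770) = -200340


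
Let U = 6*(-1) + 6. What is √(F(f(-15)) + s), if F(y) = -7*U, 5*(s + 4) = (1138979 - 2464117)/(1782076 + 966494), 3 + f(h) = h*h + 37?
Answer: I*√7736748772533/1374285 ≈ 2.024*I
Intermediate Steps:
U = 0 (U = -6 + 6 = 0)
f(h) = 34 + h² (f(h) = -3 + (h*h + 37) = -3 + (h² + 37) = -3 + (37 + h²) = 34 + h²)
s = -28148269/6871425 (s = -4 + ((1138979 - 2464117)/(1782076 + 966494))/5 = -4 + (-1325138/2748570)/5 = -4 + (-1325138*1/2748570)/5 = -4 + (⅕)*(-662569/1374285) = -4 - 662569/6871425 = -28148269/6871425 ≈ -4.0964)
F(y) = 0 (F(y) = -7*0 = 0)
√(F(f(-15)) + s) = √(0 - 28148269/6871425) = √(-28148269/6871425) = I*√7736748772533/1374285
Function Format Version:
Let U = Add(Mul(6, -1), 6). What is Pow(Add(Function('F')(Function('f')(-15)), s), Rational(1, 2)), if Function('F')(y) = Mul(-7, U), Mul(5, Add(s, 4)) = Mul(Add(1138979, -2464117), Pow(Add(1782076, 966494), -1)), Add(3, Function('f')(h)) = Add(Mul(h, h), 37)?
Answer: Mul(Rational(1, 1374285), I, Pow(7736748772533, Rational(1, 2))) ≈ Mul(2.0240, I)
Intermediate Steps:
U = 0 (U = Add(-6, 6) = 0)
Function('f')(h) = Add(34, Pow(h, 2)) (Function('f')(h) = Add(-3, Add(Mul(h, h), 37)) = Add(-3, Add(Pow(h, 2), 37)) = Add(-3, Add(37, Pow(h, 2))) = Add(34, Pow(h, 2)))
s = Rational(-28148269, 6871425) (s = Add(-4, Mul(Rational(1, 5), Mul(Add(1138979, -2464117), Pow(Add(1782076, 966494), -1)))) = Add(-4, Mul(Rational(1, 5), Mul(-1325138, Pow(2748570, -1)))) = Add(-4, Mul(Rational(1, 5), Mul(-1325138, Rational(1, 2748570)))) = Add(-4, Mul(Rational(1, 5), Rational(-662569, 1374285))) = Add(-4, Rational(-662569, 6871425)) = Rational(-28148269, 6871425) ≈ -4.0964)
Function('F')(y) = 0 (Function('F')(y) = Mul(-7, 0) = 0)
Pow(Add(Function('F')(Function('f')(-15)), s), Rational(1, 2)) = Pow(Add(0, Rational(-28148269, 6871425)), Rational(1, 2)) = Pow(Rational(-28148269, 6871425), Rational(1, 2)) = Mul(Rational(1, 1374285), I, Pow(7736748772533, Rational(1, 2)))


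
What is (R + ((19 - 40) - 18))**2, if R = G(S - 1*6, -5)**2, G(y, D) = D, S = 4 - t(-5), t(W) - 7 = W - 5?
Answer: 196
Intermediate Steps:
t(W) = 2 + W (t(W) = 7 + (W - 5) = 7 + (-5 + W) = 2 + W)
S = 7 (S = 4 - (2 - 5) = 4 - 1*(-3) = 4 + 3 = 7)
R = 25 (R = (-5)**2 = 25)
(R + ((19 - 40) - 18))**2 = (25 + ((19 - 40) - 18))**2 = (25 + (-21 - 18))**2 = (25 - 39)**2 = (-14)**2 = 196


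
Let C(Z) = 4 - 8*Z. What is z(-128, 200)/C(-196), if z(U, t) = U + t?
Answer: 6/131 ≈ 0.045802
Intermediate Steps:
z(-128, 200)/C(-196) = (-128 + 200)/(4 - 8*(-196)) = 72/(4 + 1568) = 72/1572 = 72*(1/1572) = 6/131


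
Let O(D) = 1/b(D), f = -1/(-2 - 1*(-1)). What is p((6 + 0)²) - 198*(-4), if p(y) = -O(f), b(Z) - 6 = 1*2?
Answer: 6335/8 ≈ 791.88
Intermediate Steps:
b(Z) = 8 (b(Z) = 6 + 1*2 = 6 + 2 = 8)
f = 1 (f = -1/(-2 + 1) = -1/(-1) = -1*(-1) = 1)
O(D) = ⅛ (O(D) = 1/8 = ⅛)
p(y) = -⅛ (p(y) = -1*⅛ = -⅛)
p((6 + 0)²) - 198*(-4) = -⅛ - 198*(-4) = -⅛ + 792 = 6335/8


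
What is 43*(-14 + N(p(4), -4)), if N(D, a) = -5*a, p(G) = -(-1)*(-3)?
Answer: 258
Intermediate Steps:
p(G) = -3 (p(G) = -1*3 = -3)
43*(-14 + N(p(4), -4)) = 43*(-14 - 5*(-4)) = 43*(-14 + 20) = 43*6 = 258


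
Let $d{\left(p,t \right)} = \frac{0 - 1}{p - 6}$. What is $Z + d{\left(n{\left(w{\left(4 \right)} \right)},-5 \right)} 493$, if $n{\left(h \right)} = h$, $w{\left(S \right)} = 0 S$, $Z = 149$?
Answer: $\frac{1387}{6} \approx 231.17$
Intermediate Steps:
$w{\left(S \right)} = 0$
$d{\left(p,t \right)} = - \frac{1}{-6 + p}$
$Z + d{\left(n{\left(w{\left(4 \right)} \right)},-5 \right)} 493 = 149 + - \frac{1}{-6 + 0} \cdot 493 = 149 + - \frac{1}{-6} \cdot 493 = 149 + \left(-1\right) \left(- \frac{1}{6}\right) 493 = 149 + \frac{1}{6} \cdot 493 = 149 + \frac{493}{6} = \frac{1387}{6}$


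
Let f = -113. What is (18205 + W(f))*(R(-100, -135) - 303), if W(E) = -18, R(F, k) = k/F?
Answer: -109722171/20 ≈ -5.4861e+6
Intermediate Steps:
(18205 + W(f))*(R(-100, -135) - 303) = (18205 - 18)*(-135/(-100) - 303) = 18187*(-135*(-1/100) - 303) = 18187*(27/20 - 303) = 18187*(-6033/20) = -109722171/20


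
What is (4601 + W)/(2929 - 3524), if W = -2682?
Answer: -1919/595 ≈ -3.2252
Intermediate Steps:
(4601 + W)/(2929 - 3524) = (4601 - 2682)/(2929 - 3524) = 1919/(-595) = 1919*(-1/595) = -1919/595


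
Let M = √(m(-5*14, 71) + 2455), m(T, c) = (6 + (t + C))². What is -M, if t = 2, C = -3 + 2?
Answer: -2*√626 ≈ -50.040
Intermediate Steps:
C = -1
m(T, c) = 49 (m(T, c) = (6 + (2 - 1))² = (6 + 1)² = 7² = 49)
M = 2*√626 (M = √(49 + 2455) = √2504 = 2*√626 ≈ 50.040)
-M = -2*√626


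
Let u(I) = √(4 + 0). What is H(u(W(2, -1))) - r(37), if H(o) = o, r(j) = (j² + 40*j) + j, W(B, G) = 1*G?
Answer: -2884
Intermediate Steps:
W(B, G) = G
r(j) = j² + 41*j
u(I) = 2 (u(I) = √4 = 2)
H(u(W(2, -1))) - r(37) = 2 - 37*(41 + 37) = 2 - 37*78 = 2 - 1*2886 = 2 - 2886 = -2884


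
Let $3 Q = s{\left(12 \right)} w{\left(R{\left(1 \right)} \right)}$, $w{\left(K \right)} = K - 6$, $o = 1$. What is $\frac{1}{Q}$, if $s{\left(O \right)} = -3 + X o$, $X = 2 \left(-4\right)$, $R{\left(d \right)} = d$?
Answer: $\frac{3}{55} \approx 0.054545$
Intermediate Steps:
$X = -8$
$s{\left(O \right)} = -11$ ($s{\left(O \right)} = -3 - 8 = -11$)
$w{\left(K \right)} = -6 + K$ ($w{\left(K \right)} = K - 6 = -6 + K$)
$Q = \frac{55}{3}$ ($Q = \frac{\left(-11\right) \left(-6 + 1\right)}{3} = \frac{\left(-11\right) \left(-5\right)}{3} = \frac{1}{3} \cdot 55 = \frac{55}{3} \approx 18.333$)
$\frac{1}{Q} = \frac{1}{\frac{55}{3}} = \frac{3}{55}$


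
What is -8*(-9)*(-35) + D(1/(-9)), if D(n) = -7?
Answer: -2527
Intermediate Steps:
-8*(-9)*(-35) + D(1/(-9)) = -8*(-9)*(-35) - 7 = 72*(-35) - 7 = -2520 - 7 = -2527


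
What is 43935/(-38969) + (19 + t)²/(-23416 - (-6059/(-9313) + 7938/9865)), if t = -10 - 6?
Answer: -12472644561660/11059083989401 ≈ -1.1278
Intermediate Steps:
t = -16
43935/(-38969) + (19 + t)²/(-23416 - (-6059/(-9313) + 7938/9865)) = 43935/(-38969) + (19 - 16)²/(-23416 - (-6059/(-9313) + 7938/9865)) = 43935*(-1/38969) + 3²/(-23416 - (-6059*(-1/9313) + 7938*(1/9865))) = -43935/38969 + 9/(-23416 - (6059/9313 + 7938/9865)) = -43935/38969 + 9/(-23416 - 1*133698629/91872745) = -43935/38969 + 9/(-23416 - 133698629/91872745) = -43935/38969 + 9/(-2151425895549/91872745) = -43935/38969 + 9*(-91872745/2151425895549) = -43935/38969 - 275618235/717141965183 = -12472644561660/11059083989401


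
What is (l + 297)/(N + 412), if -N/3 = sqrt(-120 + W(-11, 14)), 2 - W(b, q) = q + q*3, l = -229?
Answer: 14008/85655 + 102*I*sqrt(174)/85655 ≈ 0.16354 + 0.015708*I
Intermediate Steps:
W(b, q) = 2 - 4*q (W(b, q) = 2 - (q + q*3) = 2 - (q + 3*q) = 2 - 4*q)
N = -3*I*sqrt(174) (N = -3*sqrt(-120 + (2 - 4*14)) = -3*sqrt(-120 + (2 - 56)) = -3*sqrt(-120 - 54) = -3*I*sqrt(174) ≈ -39.573*I)
(l + 297)/(N + 412) = (-229 + 297)/(-3*I*sqrt(174) + 412) = 68/(412 - 3*I*sqrt(174))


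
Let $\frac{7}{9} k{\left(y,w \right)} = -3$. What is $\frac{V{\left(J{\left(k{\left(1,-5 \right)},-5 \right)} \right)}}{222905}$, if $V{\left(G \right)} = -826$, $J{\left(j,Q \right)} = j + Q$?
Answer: $- \frac{826}{222905} \approx -0.0037056$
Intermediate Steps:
$k{\left(y,w \right)} = - \frac{27}{7}$ ($k{\left(y,w \right)} = \frac{9}{7} \left(-3\right) = - \frac{27}{7}$)
$J{\left(j,Q \right)} = Q + j$
$\frac{V{\left(J{\left(k{\left(1,-5 \right)},-5 \right)} \right)}}{222905} = - \frac{826}{222905}$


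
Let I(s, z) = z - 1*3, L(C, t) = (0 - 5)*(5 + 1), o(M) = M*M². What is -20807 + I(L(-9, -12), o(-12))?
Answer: -22538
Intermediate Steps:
o(M) = M³
L(C, t) = -30 (L(C, t) = -5*6 = -30)
I(s, z) = -3 + z (I(s, z) = z - 3 = -3 + z)
-20807 + I(L(-9, -12), o(-12)) = -20807 + (-3 + (-12)³) = -20807 + (-3 - 1728) = -20807 - 1731 = -22538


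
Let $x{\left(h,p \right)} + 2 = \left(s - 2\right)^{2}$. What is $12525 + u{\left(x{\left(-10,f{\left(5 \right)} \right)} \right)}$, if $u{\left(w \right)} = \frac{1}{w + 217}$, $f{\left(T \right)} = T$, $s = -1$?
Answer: $\frac{2805601}{224} \approx 12525.0$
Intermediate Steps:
$x{\left(h,p \right)} = 7$ ($x{\left(h,p \right)} = -2 + \left(-1 - 2\right)^{2} = -2 + \left(-3\right)^{2} = -2 + 9 = 7$)
$u{\left(w \right)} = \frac{1}{217 + w}$
$12525 + u{\left(x{\left(-10,f{\left(5 \right)} \right)} \right)} = 12525 + \frac{1}{217 + 7} = 12525 + \frac{1}{224} = \frac{2805601}{224}$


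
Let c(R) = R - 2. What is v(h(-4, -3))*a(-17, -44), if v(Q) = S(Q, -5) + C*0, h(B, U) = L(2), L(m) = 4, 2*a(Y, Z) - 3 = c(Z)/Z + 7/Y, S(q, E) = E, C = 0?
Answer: -6795/748 ≈ -9.0842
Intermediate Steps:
c(R) = -2 + R
a(Y, Z) = 3/2 + 7/(2*Y) + (-2 + Z)/(2*Z) (a(Y, Z) = 3/2 + ((-2 + Z)/Z + 7/Y)/2 = 3/2 + (7/Y + (-2 + Z)/Z)/2 = 3/2 + (7/(2*Y) + (-2 + Z)/(2*Z)) = 3/2 + 7/(2*Y) + (-2 + Z)/(2*Z))
h(B, U) = 4
v(Q) = -5 (v(Q) = -5 + 0*0 = -5 + 0 = -5)
v(h(-4, -3))*a(-17, -44) = -5*(2 - 1/(-44) + (7/2)/(-17)) = -5*(2 - 1*(-1/44) + (7/2)*(-1/17)) = -5*(2 + 1/44 - 7/34) = -5*1359/748 = -6795/748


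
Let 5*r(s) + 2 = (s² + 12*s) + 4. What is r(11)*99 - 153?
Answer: 4896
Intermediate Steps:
r(s) = ⅖ + s²/5 + 12*s/5 (r(s) = -⅖ + ((s² + 12*s) + 4)/5 = -⅖ + (4 + s² + 12*s)/5 = -⅖ + (⅘ + s²/5 + 12*s/5) = ⅖ + s²/5 + 12*s/5)
r(11)*99 - 153 = (⅖ + (⅕)*11² + (12/5)*11)*99 - 153 = (⅖ + (⅕)*121 + 132/5)*99 - 153 = (⅖ + 121/5 + 132/5)*99 - 153 = 51*99 - 153 = 5049 - 153 = 4896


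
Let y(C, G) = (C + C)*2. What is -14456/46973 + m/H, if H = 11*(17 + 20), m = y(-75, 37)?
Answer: -19975492/19118011 ≈ -1.0449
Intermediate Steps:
y(C, G) = 4*C (y(C, G) = (2*C)*2 = 4*C)
m = -300 (m = 4*(-75) = -300)
H = 407 (H = 11*37 = 407)
-14456/46973 + m/H = -14456/46973 - 300/407 = -19975492/19118011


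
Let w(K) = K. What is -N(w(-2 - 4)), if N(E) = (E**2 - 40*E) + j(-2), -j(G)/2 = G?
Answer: -280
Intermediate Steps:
j(G) = -2*G
N(E) = 4 + E**2 - 40*E (N(E) = (E**2 - 40*E) - 2*(-2) = (E**2 - 40*E) + 4 = 4 + E**2 - 40*E)
-N(w(-2 - 4)) = -(4 + (-2 - 4)**2 - 40*(-2 - 4)) = -(4 + (-6)**2 - 40*(-6)) = -(4 + 36 + 240) = -1*280 = -280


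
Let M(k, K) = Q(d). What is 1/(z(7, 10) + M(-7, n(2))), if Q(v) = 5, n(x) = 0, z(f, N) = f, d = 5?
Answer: 1/12 ≈ 0.083333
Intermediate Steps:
M(k, K) = 5
1/(z(7, 10) + M(-7, n(2))) = 1/(7 + 5) = 1/12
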